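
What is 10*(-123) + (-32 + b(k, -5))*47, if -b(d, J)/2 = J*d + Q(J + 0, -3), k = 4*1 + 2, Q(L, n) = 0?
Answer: 86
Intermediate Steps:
k = 6 (k = 4 + 2 = 6)
b(d, J) = -2*J*d (b(d, J) = -2*(J*d + 0) = -2*J*d)
10*(-123) + (-32 + b(k, -5))*47 = 10*(-123) + (-32 - 2*(-5)*6)*47 = -1230 + (-32 + 60)*47 = -1230 + 28*47 = -1230 + 1316 = 86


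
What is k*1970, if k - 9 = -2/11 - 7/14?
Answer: 180255/11 ≈ 16387.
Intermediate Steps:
k = 183/22 (k = 9 + (-2/11 - 7/14) = 9 + (-2*1/11 - 7*1/14) = 9 + (-2/11 - ½) = 9 - 15/22 = 183/22 ≈ 8.3182)
k*1970 = (183/22)*1970 = 180255/11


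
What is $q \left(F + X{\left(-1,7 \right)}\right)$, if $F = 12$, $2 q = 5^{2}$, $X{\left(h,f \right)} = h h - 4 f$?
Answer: $- \frac{375}{2} \approx -187.5$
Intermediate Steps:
$X{\left(h,f \right)} = h^{2} - 4 f$
$q = \frac{25}{2}$ ($q = \frac{5^{2}}{2} = \frac{1}{2} \cdot 25 = \frac{25}{2} \approx 12.5$)
$q \left(F + X{\left(-1,7 \right)}\right) = \frac{25 \left(12 + \left(\left(-1\right)^{2} - 28\right)\right)}{2} = \frac{25 \left(12 + \left(1 - 28\right)\right)}{2} = \frac{25 \left(12 - 27\right)}{2} = \frac{25}{2} \left(-15\right) = - \frac{375}{2}$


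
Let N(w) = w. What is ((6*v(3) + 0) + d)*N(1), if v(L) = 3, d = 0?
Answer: 18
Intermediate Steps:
((6*v(3) + 0) + d)*N(1) = ((6*3 + 0) + 0)*1 = ((18 + 0) + 0)*1 = (18 + 0)*1 = 18*1 = 18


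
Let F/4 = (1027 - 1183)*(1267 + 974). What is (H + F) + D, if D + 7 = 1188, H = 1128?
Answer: -1396075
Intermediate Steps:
D = 1181 (D = -7 + 1188 = 1181)
F = -1398384 (F = 4*((1027 - 1183)*(1267 + 974)) = 4*(-156*2241) = 4*(-349596) = -1398384)
(H + F) + D = (1128 - 1398384) + 1181 = -1397256 + 1181 = -1396075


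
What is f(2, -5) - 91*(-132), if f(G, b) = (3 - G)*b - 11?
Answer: 11996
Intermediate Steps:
f(G, b) = -11 + b*(3 - G) (f(G, b) = b*(3 - G) - 11 = -11 + b*(3 - G))
f(2, -5) - 91*(-132) = (-11 + 3*(-5) - 1*2*(-5)) - 91*(-132) = (-11 - 15 + 10) + 12012 = -16 + 12012 = 11996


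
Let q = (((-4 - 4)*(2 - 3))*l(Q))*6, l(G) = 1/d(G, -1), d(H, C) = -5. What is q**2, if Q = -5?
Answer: 2304/25 ≈ 92.160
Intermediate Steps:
l(G) = -1/5 (l(G) = 1/(-5) = -1/5)
q = -48/5 (q = (((-4 - 4)*(2 - 3))*(-1/5))*6 = (-8*(-1)*(-1/5))*6 = (8*(-1/5))*6 = -8/5*6 = -48/5 ≈ -9.6000)
q**2 = (-48/5)**2 = 2304/25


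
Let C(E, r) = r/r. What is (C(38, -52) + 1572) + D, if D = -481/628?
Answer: 987363/628 ≈ 1572.2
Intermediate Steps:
C(E, r) = 1
D = -481/628 (D = -481*1/628 = -481/628 ≈ -0.76592)
(C(38, -52) + 1572) + D = (1 + 1572) - 481/628 = 1573 - 481/628 = 987363/628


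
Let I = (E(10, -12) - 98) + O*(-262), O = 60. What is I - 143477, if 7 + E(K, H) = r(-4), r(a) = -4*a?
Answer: -159286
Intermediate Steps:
E(K, H) = 9 (E(K, H) = -7 - 4*(-4) = -7 + 16 = 9)
I = -15809 (I = (9 - 98) + 60*(-262) = -89 - 15720 = -15809)
I - 143477 = -15809 - 143477 = -159286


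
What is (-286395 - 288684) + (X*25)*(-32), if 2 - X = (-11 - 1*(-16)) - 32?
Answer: -598279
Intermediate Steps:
X = 29 (X = 2 - ((-11 - 1*(-16)) - 32) = 2 - ((-11 + 16) - 32) = 2 - (5 - 32) = 2 - 1*(-27) = 2 + 27 = 29)
(-286395 - 288684) + (X*25)*(-32) = (-286395 - 288684) + (29*25)*(-32) = -575079 + 725*(-32) = -575079 - 23200 = -598279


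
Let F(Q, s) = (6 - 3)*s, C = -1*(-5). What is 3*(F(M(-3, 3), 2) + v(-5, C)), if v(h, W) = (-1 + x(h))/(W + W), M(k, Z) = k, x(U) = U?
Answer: 81/5 ≈ 16.200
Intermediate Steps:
C = 5
v(h, W) = (-1 + h)/(2*W) (v(h, W) = (-1 + h)/(W + W) = (-1 + h)/((2*W)) = (-1 + h)*(1/(2*W)) = (-1 + h)/(2*W))
F(Q, s) = 3*s
3*(F(M(-3, 3), 2) + v(-5, C)) = 3*(3*2 + (1/2)*(-1 - 5)/5) = 3*(6 + (1/2)*(1/5)*(-6)) = 3*(6 - 3/5) = 3*(27/5) = 81/5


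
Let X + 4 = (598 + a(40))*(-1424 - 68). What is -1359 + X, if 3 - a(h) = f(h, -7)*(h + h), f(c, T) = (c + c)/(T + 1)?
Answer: -7468565/3 ≈ -2.4895e+6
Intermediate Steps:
f(c, T) = 2*c/(1 + T) (f(c, T) = (2*c)/(1 + T) = 2*c/(1 + T))
a(h) = 3 + 2*h**2/3 (a(h) = 3 - 2*h/(1 - 7)*(h + h) = 3 - 2*h/(-6)*2*h = 3 - 2*h*(-1/6)*2*h = 3 - (-h/3)*2*h = 3 - (-2)*h**2/3 = 3 + 2*h**2/3)
X = -7464488/3 (X = -4 + (598 + (3 + (2/3)*40**2))*(-1424 - 68) = -4 + (598 + (3 + (2/3)*1600))*(-1492) = -4 + (598 + (3 + 3200/3))*(-1492) = -4 + (598 + 3209/3)*(-1492) = -4 + (5003/3)*(-1492) = -4 - 7464476/3 = -7464488/3 ≈ -2.4882e+6)
-1359 + X = -1359 - 7464488/3 = -7468565/3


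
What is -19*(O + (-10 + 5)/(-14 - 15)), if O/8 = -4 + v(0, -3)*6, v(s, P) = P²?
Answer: -220495/29 ≈ -7603.3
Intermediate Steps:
O = 400 (O = 8*(-4 + (-3)²*6) = 8*(-4 + 9*6) = 8*(-4 + 54) = 8*50 = 400)
-19*(O + (-10 + 5)/(-14 - 15)) = -19*(400 + (-10 + 5)/(-14 - 15)) = -19*(400 - 5/(-29)) = -19*(400 - 5*(-1/29)) = -19*(400 + 5/29) = -19*11605/29 = -220495/29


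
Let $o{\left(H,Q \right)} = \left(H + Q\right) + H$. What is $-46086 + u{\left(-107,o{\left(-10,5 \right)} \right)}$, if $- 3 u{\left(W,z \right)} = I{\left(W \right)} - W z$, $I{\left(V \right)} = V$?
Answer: $- \frac{136546}{3} \approx -45515.0$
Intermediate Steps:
$o{\left(H,Q \right)} = Q + 2 H$
$u{\left(W,z \right)} = - \frac{W}{3} + \frac{W z}{3}$ ($u{\left(W,z \right)} = - \frac{W - W z}{3} = - \frac{W}{3} + \frac{W z}{3}$)
$-46086 + u{\left(-107,o{\left(-10,5 \right)} \right)} = -46086 + \frac{1}{3} \left(-107\right) \left(-1 + \left(5 + 2 \left(-10\right)\right)\right) = -46086 + \frac{1}{3} \left(-107\right) \left(-1 + \left(5 - 20\right)\right) = -46086 + \frac{1}{3} \left(-107\right) \left(-1 - 15\right) = -46086 + \frac{1}{3} \left(-107\right) \left(-16\right) = -46086 + \frac{1712}{3} = - \frac{136546}{3}$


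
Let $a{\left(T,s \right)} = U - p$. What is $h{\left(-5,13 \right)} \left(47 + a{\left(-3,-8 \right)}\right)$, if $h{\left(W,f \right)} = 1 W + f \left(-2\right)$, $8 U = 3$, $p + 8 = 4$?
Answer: $- \frac{12741}{8} \approx -1592.6$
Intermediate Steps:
$p = -4$ ($p = -8 + 4 = -4$)
$U = \frac{3}{8}$ ($U = \frac{1}{8} \cdot 3 = \frac{3}{8} \approx 0.375$)
$h{\left(W,f \right)} = W - 2 f$
$a{\left(T,s \right)} = \frac{35}{8}$ ($a{\left(T,s \right)} = \frac{3}{8} - -4 = \frac{3}{8} + 4 = \frac{35}{8}$)
$h{\left(-5,13 \right)} \left(47 + a{\left(-3,-8 \right)}\right) = \left(-5 - 26\right) \left(47 + \frac{35}{8}\right) = \left(-5 - 26\right) \frac{411}{8} = \left(-31\right) \frac{411}{8} = - \frac{12741}{8}$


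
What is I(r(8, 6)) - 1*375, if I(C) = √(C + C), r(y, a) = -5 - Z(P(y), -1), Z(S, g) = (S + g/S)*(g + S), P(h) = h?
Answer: -375 + I*√481/2 ≈ -375.0 + 10.966*I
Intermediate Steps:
Z(S, g) = (S + g)*(S + g/S) (Z(S, g) = (S + g/S)*(S + g) = (S + g)*(S + g/S))
r(y, a) = -4 + y - 1/y - y² (r(y, a) = -5 - (-1 + y² + y*(-1) + (-1)²/y) = -5 - (-1 + y² - y + 1/y) = -5 - (-1 + 1/y + y² - y) = -5 + (1 + y - 1/y - y²) = -4 + y - 1/y - y²)
I(C) = √2*√C (I(C) = √(2*C) = √2*√C)
I(r(8, 6)) - 1*375 = √2*√(-4 + 8 - 1/8 - 1*8²) - 1*375 = √2*√(-4 + 8 - 1*⅛ - 1*64) - 375 = √2*√(-4 + 8 - ⅛ - 64) - 375 = √2*√(-481/8) - 375 = √2*(I*√962/4) - 375 = I*√481/2 - 375 = -375 + I*√481/2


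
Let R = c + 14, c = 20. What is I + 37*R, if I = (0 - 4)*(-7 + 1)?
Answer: 1282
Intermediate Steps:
I = 24 (I = -4*(-6) = 24)
R = 34 (R = 20 + 14 = 34)
I + 37*R = 24 + 37*34 = 24 + 1258 = 1282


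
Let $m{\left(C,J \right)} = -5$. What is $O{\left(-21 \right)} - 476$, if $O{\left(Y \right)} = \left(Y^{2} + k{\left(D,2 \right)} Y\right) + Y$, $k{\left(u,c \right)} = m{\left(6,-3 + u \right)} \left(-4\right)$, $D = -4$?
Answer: $-476$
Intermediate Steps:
$k{\left(u,c \right)} = 20$ ($k{\left(u,c \right)} = \left(-5\right) \left(-4\right) = 20$)
$O{\left(Y \right)} = Y^{2} + 21 Y$ ($O{\left(Y \right)} = \left(Y^{2} + 20 Y\right) + Y = Y^{2} + 21 Y$)
$O{\left(-21 \right)} - 476 = - 21 \left(21 - 21\right) - 476 = \left(-21\right) 0 - 476 = 0 - 476 = -476$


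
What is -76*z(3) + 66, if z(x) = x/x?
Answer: -10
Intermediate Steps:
z(x) = 1
-76*z(3) + 66 = -76*1 + 66 = -76 + 66 = -10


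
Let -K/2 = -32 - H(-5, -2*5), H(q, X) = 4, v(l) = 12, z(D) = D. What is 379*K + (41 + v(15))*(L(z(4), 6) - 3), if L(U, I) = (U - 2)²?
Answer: 27341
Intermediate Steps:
L(U, I) = (-2 + U)²
K = 72 (K = -2*(-32 - 1*4) = -2*(-32 - 4) = -2*(-36) = 72)
379*K + (41 + v(15))*(L(z(4), 6) - 3) = 379*72 + (41 + 12)*((-2 + 4)² - 3) = 27288 + 53*(2² - 3) = 27288 + 53*(4 - 3) = 27288 + 53*1 = 27288 + 53 = 27341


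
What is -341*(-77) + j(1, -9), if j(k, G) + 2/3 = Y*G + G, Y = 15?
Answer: 78337/3 ≈ 26112.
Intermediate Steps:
j(k, G) = -⅔ + 16*G (j(k, G) = -⅔ + (15*G + G) = -⅔ + 16*G)
-341*(-77) + j(1, -9) = -341*(-77) + (-⅔ + 16*(-9)) = 26257 + (-⅔ - 144) = 26257 - 434/3 = 78337/3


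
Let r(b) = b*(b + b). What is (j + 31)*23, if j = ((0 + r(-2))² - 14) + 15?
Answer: 2208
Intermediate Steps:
r(b) = 2*b² (r(b) = b*(2*b) = 2*b²)
j = 65 (j = ((0 + 2*(-2)²)² - 14) + 15 = ((0 + 2*4)² - 14) + 15 = ((0 + 8)² - 14) + 15 = (8² - 14) + 15 = (64 - 14) + 15 = 50 + 15 = 65)
(j + 31)*23 = (65 + 31)*23 = 96*23 = 2208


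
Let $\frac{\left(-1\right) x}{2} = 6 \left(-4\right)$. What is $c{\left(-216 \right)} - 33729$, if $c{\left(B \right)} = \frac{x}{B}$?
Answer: $- \frac{303563}{9} \approx -33729.0$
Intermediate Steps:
$x = 48$ ($x = - 2 \cdot 6 \left(-4\right) = \left(-2\right) \left(-24\right) = 48$)
$c{\left(B \right)} = \frac{48}{B}$
$c{\left(-216 \right)} - 33729 = \frac{48}{-216} - 33729 = 48 \left(- \frac{1}{216}\right) - 33729 = - \frac{2}{9} - 33729 = - \frac{303563}{9}$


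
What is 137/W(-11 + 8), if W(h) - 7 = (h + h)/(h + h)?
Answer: 137/8 ≈ 17.125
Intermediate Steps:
W(h) = 8 (W(h) = 7 + (h + h)/(h + h) = 7 + (2*h)/((2*h)) = 7 + (2*h)*(1/(2*h)) = 7 + 1 = 8)
137/W(-11 + 8) = 137/8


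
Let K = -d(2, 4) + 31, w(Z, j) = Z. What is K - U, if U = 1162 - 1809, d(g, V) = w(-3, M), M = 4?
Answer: 681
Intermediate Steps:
d(g, V) = -3
K = 34 (K = -1*(-3) + 31 = 3 + 31 = 34)
U = -647
K - U = 34 - 1*(-647) = 34 + 647 = 681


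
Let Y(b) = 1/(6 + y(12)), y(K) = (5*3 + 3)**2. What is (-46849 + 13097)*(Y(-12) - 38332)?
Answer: 213473957684/165 ≈ 1.2938e+9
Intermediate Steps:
y(K) = 324 (y(K) = (15 + 3)**2 = 18**2 = 324)
Y(b) = 1/330 (Y(b) = 1/(6 + 324) = 1/330)
(-46849 + 13097)*(Y(-12) - 38332) = (-46849 + 13097)*(1/330 - 38332) = -33752*(-12649559/330) = 213473957684/165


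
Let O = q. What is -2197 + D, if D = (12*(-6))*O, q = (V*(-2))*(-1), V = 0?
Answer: -2197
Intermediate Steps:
q = 0 (q = (0*(-2))*(-1) = 0*(-1) = 0)
O = 0
D = 0 (D = (12*(-6))*0 = -72*0 = 0)
-2197 + D = -2197 + 0 = -2197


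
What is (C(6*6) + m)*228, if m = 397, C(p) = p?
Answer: 98724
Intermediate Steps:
(C(6*6) + m)*228 = (6*6 + 397)*228 = (36 + 397)*228 = 433*228 = 98724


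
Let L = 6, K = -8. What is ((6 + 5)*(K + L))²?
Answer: 484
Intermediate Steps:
((6 + 5)*(K + L))² = ((6 + 5)*(-8 + 6))² = (11*(-2))² = (-22)² = 484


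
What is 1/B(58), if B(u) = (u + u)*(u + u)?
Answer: 1/13456 ≈ 7.4316e-5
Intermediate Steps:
B(u) = 4*u² (B(u) = (2*u)*(2*u) = 4*u²)
1/B(58) = 1/(4*58²) = 1/(4*3364) = 1/13456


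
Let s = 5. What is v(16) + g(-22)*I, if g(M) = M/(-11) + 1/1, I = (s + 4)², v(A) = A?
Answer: 259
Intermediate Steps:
I = 81 (I = (5 + 4)² = 9² = 81)
g(M) = 1 - M/11 (g(M) = M*(-1/11) + 1*1 = -M/11 + 1 = 1 - M/11)
v(16) + g(-22)*I = 16 + (1 - 1/11*(-22))*81 = 16 + (1 + 2)*81 = 16 + 3*81 = 16 + 243 = 259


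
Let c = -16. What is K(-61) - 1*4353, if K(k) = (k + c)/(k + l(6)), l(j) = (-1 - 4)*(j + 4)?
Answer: -483106/111 ≈ -4352.3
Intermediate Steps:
l(j) = -20 - 5*j (l(j) = -5*(4 + j) = -20 - 5*j)
K(k) = (-16 + k)/(-50 + k) (K(k) = (k - 16)/(k + (-20 - 5*6)) = (-16 + k)/(k + (-20 - 30)) = (-16 + k)/(k - 50) = (-16 + k)/(-50 + k))
K(-61) - 1*4353 = (-16 - 61)/(-50 - 61) - 1*4353 = -77/(-111) - 4353 = -1/111*(-77) - 4353 = 77/111 - 4353 = -483106/111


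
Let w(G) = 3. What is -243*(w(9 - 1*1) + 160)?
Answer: -39609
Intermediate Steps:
-243*(w(9 - 1*1) + 160) = -243*(3 + 160) = -243*163 = -39609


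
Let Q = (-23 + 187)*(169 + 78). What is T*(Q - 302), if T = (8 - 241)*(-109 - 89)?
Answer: 1854863604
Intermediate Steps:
T = 46134 (T = -233*(-198) = 46134)
Q = 40508 (Q = 164*247 = 40508)
T*(Q - 302) = 46134*(40508 - 302) = 46134*40206 = 1854863604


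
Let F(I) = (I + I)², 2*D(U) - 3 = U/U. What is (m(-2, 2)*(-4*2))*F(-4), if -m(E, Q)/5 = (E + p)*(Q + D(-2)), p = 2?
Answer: 0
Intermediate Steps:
D(U) = 2 (D(U) = 3/2 + (U/U)/2 = 3/2 + (½)*1 = 3/2 + ½ = 2)
F(I) = 4*I² (F(I) = (2*I)² = 4*I²)
m(E, Q) = -5*(2 + E)*(2 + Q) (m(E, Q) = -5*(E + 2)*(Q + 2) = -5*(2 + E)*(2 + Q))
(m(-2, 2)*(-4*2))*F(-4) = ((-20 - 10*(-2) - 10*2 - 5*(-2)*2)*(-4*2))*(4*(-4)²) = ((-20 + 20 - 20 + 20)*(-8))*(4*16) = (0*(-8))*64 = 0*64 = 0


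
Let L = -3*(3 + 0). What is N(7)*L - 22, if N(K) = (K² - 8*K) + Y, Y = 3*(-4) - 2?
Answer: 167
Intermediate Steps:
Y = -14 (Y = -12 - 2 = -14)
L = -9 (L = -3*3 = -9)
N(K) = -14 + K² - 8*K (N(K) = (K² - 8*K) - 14 = -14 + K² - 8*K)
N(7)*L - 22 = (-14 + 7² - 8*7)*(-9) - 22 = (-14 + 49 - 56)*(-9) - 22 = -21*(-9) - 22 = 189 - 22 = 167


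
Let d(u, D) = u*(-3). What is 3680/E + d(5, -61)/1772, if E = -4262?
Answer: -3292445/3776132 ≈ -0.87191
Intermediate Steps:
d(u, D) = -3*u
3680/E + d(5, -61)/1772 = 3680/(-4262) - 3*5/1772 = 3680*(-1/4262) - 15*1/1772 = -1840/2131 - 15/1772 = -3292445/3776132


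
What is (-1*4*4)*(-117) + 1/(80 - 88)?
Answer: 14975/8 ≈ 1871.9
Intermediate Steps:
(-1*4*4)*(-117) + 1/(80 - 88) = -4*4*(-117) + 1/(-8) = -16*(-117) - ⅛ = 1872 - ⅛ = 14975/8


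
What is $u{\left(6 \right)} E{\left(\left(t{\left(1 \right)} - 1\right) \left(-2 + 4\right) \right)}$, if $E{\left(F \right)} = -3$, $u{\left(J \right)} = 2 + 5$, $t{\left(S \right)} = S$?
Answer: $-21$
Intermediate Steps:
$u{\left(J \right)} = 7$
$u{\left(6 \right)} E{\left(\left(t{\left(1 \right)} - 1\right) \left(-2 + 4\right) \right)} = 7 \left(-3\right) = -21$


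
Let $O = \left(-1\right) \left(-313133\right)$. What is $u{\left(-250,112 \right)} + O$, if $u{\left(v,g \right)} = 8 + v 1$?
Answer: $312891$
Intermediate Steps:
$u{\left(v,g \right)} = 8 + v$
$O = 313133$
$u{\left(-250,112 \right)} + O = \left(8 - 250\right) + 313133 = -242 + 313133 = 312891$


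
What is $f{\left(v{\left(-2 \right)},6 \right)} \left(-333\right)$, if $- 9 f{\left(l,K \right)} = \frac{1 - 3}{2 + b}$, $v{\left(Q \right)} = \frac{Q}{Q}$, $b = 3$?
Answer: $- \frac{74}{5} \approx -14.8$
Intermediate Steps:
$v{\left(Q \right)} = 1$
$f{\left(l,K \right)} = \frac{2}{45}$ ($f{\left(l,K \right)} = - \frac{\left(1 - 3\right) \frac{1}{2 + 3}}{9} = - \frac{\left(-2\right) \frac{1}{5}}{9} = \left(- \frac{1}{9}\right) \left(- \frac{2}{5}\right) = \frac{2}{45}$)
$f{\left(v{\left(-2 \right)},6 \right)} \left(-333\right) = \frac{2}{45} \left(-333\right) = - \frac{74}{5}$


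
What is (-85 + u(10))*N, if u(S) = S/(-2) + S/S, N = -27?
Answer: 2403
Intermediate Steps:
u(S) = 1 - S/2 (u(S) = S*(-1/2) + 1 = -S/2 + 1 = 1 - S/2)
(-85 + u(10))*N = (-85 + (1 - 1/2*10))*(-27) = (-85 + (1 - 5))*(-27) = (-85 - 4)*(-27) = -89*(-27) = 2403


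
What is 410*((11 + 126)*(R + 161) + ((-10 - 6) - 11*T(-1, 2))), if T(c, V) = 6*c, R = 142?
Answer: 17040010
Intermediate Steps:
410*((11 + 126)*(R + 161) + ((-10 - 6) - 11*T(-1, 2))) = 410*((11 + 126)*(142 + 161) + ((-10 - 6) - 66*(-1))) = 410*(137*303 + (-16 - 11*(-6))) = 410*(41511 + (-16 + 66)) = 410*(41511 + 50) = 410*41561 = 17040010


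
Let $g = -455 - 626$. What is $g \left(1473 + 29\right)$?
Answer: $-1623662$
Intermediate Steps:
$g = -1081$ ($g = -455 - 626 = -1081$)
$g \left(1473 + 29\right) = - 1081 \left(1473 + 29\right) = \left(-1081\right) 1502 = -1623662$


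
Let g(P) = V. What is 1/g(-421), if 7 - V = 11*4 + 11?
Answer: -1/48 ≈ -0.020833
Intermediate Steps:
V = -48 (V = 7 - (11*4 + 11) = 7 - (44 + 11) = 7 - 1*55 = 7 - 55 = -48)
g(P) = -48
1/g(-421) = 1/(-48) = -1/48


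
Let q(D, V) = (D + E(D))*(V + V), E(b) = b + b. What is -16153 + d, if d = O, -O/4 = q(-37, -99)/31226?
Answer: -252240745/15613 ≈ -16156.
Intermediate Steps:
E(b) = 2*b
q(D, V) = 6*D*V (q(D, V) = (D + 2*D)*(V + V) = (3*D)*(2*V) = 6*D*V)
O = -43956/15613 (O = -4*6*(-37)*(-99)/31226 = -87912/31226 = -4*10989/15613 = -43956/15613 ≈ -2.8153)
d = -43956/15613 ≈ -2.8153
-16153 + d = -16153 - 43956/15613 = -252240745/15613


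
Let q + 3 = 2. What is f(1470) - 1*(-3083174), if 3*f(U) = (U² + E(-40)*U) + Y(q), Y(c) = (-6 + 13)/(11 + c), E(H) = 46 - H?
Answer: 115368427/30 ≈ 3.8456e+6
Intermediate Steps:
q = -1 (q = -3 + 2 = -1)
Y(c) = 7/(11 + c)
f(U) = 7/30 + U²/3 + 86*U/3 (f(U) = ((U² + (46 - 1*(-40))*U) + 7/(11 - 1))/3 = ((U² + (46 + 40)*U) + 7/10)/3 = ((U² + 86*U) + 7*(⅒))/3 = ((U² + 86*U) + 7/10)/3 = (7/10 + U² + 86*U)/3 = 7/30 + U²/3 + 86*U/3)
f(1470) - 1*(-3083174) = (7/30 + (⅓)*1470² + (86/3)*1470) - 1*(-3083174) = (7/30 + (⅓)*2160900 + 42140) + 3083174 = (7/30 + 720300 + 42140) + 3083174 = 22873207/30 + 3083174 = 115368427/30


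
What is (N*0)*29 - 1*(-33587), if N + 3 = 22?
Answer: 33587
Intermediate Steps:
N = 19 (N = -3 + 22 = 19)
(N*0)*29 - 1*(-33587) = (19*0)*29 - 1*(-33587) = 0*29 + 33587 = 0 + 33587 = 33587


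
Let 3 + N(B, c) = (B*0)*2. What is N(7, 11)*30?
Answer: -90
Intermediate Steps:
N(B, c) = -3 (N(B, c) = -3 + (B*0)*2 = -3 + 0*2 = -3 + 0 = -3)
N(7, 11)*30 = -3*30 = -90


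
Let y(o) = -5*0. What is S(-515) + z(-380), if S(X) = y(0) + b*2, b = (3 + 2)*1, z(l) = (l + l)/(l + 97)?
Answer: 3590/283 ≈ 12.686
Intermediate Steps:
z(l) = 2*l/(97 + l) (z(l) = (2*l)/(97 + l) = 2*l/(97 + l))
y(o) = 0
b = 5 (b = 5*1 = 5)
S(X) = 10 (S(X) = 0 + 5*2 = 0 + 10 = 10)
S(-515) + z(-380) = 10 + 2*(-380)/(97 - 380) = 10 + 2*(-380)/(-283) = 10 + 2*(-380)*(-1/283) = 10 + 760/283 = 3590/283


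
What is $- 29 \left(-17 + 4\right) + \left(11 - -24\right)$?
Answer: $412$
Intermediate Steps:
$- 29 \left(-17 + 4\right) + \left(11 - -24\right) = \left(-29\right) \left(-13\right) + \left(11 + 24\right) = 377 + 35 = 412$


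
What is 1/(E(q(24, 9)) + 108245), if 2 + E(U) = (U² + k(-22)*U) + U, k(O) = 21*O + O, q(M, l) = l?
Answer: 1/103977 ≈ 9.6175e-6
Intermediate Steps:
k(O) = 22*O
E(U) = -2 + U² - 483*U (E(U) = -2 + ((U² + (22*(-22))*U) + U) = -2 + ((U² - 484*U) + U) = -2 + (U² - 483*U) = -2 + U² - 483*U)
1/(E(q(24, 9)) + 108245) = 1/((-2 + 9² - 483*9) + 108245) = 1/((-2 + 81 - 4347) + 108245) = 1/(-4268 + 108245) = 1/103977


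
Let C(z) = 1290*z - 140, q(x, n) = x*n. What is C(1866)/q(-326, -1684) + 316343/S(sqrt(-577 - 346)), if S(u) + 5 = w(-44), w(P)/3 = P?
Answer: -21667185814/9401351 ≈ -2304.7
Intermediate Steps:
w(P) = 3*P
q(x, n) = n*x
S(u) = -137 (S(u) = -5 + 3*(-44) = -5 - 132 = -137)
C(z) = -140 + 1290*z
C(1866)/q(-326, -1684) + 316343/S(sqrt(-577 - 346)) = (-140 + 1290*1866)/((-1684*(-326))) + 316343/(-137) = (-140 + 2407140)/548984 + 316343*(-1/137) = 2407000*(1/548984) - 316343/137 = 300875/68623 - 316343/137 = -21667185814/9401351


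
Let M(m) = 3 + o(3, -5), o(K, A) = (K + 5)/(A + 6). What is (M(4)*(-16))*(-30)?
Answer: 5280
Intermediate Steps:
o(K, A) = (5 + K)/(6 + A)
M(m) = 11 (M(m) = 3 + (5 + 3)/(6 - 5) = 3 + 8/1 = 3 + 1*8 = 3 + 8 = 11)
(M(4)*(-16))*(-30) = (11*(-16))*(-30) = -176*(-30) = 5280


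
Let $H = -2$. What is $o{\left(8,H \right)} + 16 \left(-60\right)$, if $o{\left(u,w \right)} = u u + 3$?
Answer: $-893$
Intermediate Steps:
$o{\left(u,w \right)} = 3 + u^{2}$ ($o{\left(u,w \right)} = u^{2} + 3 = 3 + u^{2}$)
$o{\left(8,H \right)} + 16 \left(-60\right) = \left(3 + 8^{2}\right) + 16 \left(-60\right) = \left(3 + 64\right) - 960 = 67 - 960 = -893$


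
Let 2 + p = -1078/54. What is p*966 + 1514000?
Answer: 13435054/9 ≈ 1.4928e+6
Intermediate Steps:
p = -593/27 (p = -2 - 1078/54 = -2 - 1078*1/54 = -2 - 539/27 = -593/27 ≈ -21.963)
p*966 + 1514000 = -593/27*966 + 1514000 = -190946/9 + 1514000 = 13435054/9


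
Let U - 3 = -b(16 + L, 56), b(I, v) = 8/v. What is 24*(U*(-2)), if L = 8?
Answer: -960/7 ≈ -137.14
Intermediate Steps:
U = 20/7 (U = 3 - 8/56 = 3 - 1*⅐ = 3 - ⅐ = 20/7 ≈ 2.8571)
24*(U*(-2)) = 24*((20/7)*(-2)) = 24*(-40/7) = -960/7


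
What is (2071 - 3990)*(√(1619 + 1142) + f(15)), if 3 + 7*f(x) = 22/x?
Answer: 44137/105 - 1919*√2761 ≈ -1.0041e+5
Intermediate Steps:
f(x) = -3/7 + 22/(7*x) (f(x) = -3/7 + (22/x)/7 = -3/7 + 22/(7*x))
(2071 - 3990)*(√(1619 + 1142) + f(15)) = (2071 - 3990)*(√(1619 + 1142) + (⅐)*(22 - 3*15)/15) = -1919*(√2761 + (⅐)*(1/15)*(22 - 45)) = -1919*(√2761 + (⅐)*(1/15)*(-23)) = -1919*(√2761 - 23/105) = -1919*(-23/105 + √2761) = 44137/105 - 1919*√2761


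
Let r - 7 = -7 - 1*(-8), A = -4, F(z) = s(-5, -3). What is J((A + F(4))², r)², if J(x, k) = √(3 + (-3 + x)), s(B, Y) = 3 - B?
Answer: 16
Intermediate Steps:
F(z) = 8 (F(z) = 3 - 1*(-5) = 3 + 5 = 8)
r = 8 (r = 7 + (-7 - 1*(-8)) = 7 + (-7 + 8) = 7 + 1 = 8)
J(x, k) = √x
J((A + F(4))², r)² = (√((-4 + 8)²))² = (√(4²))² = (√16)² = 4² = 16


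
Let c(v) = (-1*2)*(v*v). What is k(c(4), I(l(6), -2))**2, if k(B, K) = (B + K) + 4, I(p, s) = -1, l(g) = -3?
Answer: 841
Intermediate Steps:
c(v) = -2*v**2
k(B, K) = 4 + B + K
k(c(4), I(l(6), -2))**2 = (4 - 2*4**2 - 1)**2 = (4 - 2*16 - 1)**2 = (4 - 32 - 1)**2 = (-29)**2 = 841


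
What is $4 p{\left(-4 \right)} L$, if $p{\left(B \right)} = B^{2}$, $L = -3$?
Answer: $-192$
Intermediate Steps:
$4 p{\left(-4 \right)} L = 4 \left(-4\right)^{2} \left(-3\right) = 4 \cdot 16 \left(-3\right) = 64 \left(-3\right) = -192$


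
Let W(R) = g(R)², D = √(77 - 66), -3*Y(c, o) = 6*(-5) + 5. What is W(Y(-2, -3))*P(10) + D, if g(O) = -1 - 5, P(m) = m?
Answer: 360 + √11 ≈ 363.32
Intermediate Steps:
Y(c, o) = 25/3 (Y(c, o) = -(6*(-5) + 5)/3 = -(-30 + 5)/3 = -⅓*(-25) = 25/3)
g(O) = -6
D = √11 ≈ 3.3166
W(R) = 36 (W(R) = (-6)² = 36)
W(Y(-2, -3))*P(10) + D = 36*10 + √11 = 360 + √11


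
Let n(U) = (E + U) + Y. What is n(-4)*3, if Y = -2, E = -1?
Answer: -21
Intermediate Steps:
n(U) = -3 + U (n(U) = (-1 + U) - 2 = -3 + U)
n(-4)*3 = (-3 - 4)*3 = -7*3 = -21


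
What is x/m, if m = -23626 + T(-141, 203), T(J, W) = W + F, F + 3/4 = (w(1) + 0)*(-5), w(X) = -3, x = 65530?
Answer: -52424/18727 ≈ -2.7994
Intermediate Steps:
F = 57/4 (F = -¾ + (-3 + 0)*(-5) = -¾ - 3*(-5) = -¾ + 15 = 57/4 ≈ 14.250)
T(J, W) = 57/4 + W (T(J, W) = W + 57/4 = 57/4 + W)
m = -93635/4 (m = -23626 + (57/4 + 203) = -23626 + 869/4 = -93635/4 ≈ -23409.)
x/m = 65530/(-93635/4) = 65530*(-4/93635) = -52424/18727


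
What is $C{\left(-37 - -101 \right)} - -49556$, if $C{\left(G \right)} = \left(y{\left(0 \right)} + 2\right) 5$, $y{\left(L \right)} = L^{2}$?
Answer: $49566$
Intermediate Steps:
$C{\left(G \right)} = 10$ ($C{\left(G \right)} = \left(0^{2} + 2\right) 5 = \left(0 + 2\right) 5 = 2 \cdot 5 = 10$)
$C{\left(-37 - -101 \right)} - -49556 = 10 - -49556 = 10 + 49556 = 49566$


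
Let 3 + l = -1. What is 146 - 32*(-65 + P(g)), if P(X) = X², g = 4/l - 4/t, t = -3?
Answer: 20002/9 ≈ 2222.4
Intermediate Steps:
l = -4 (l = -3 - 1 = -4)
g = ⅓ (g = 4/(-4) - 4/(-3) = 4*(-¼) - 4*(-⅓) = -1 + 4/3 = ⅓ ≈ 0.33333)
146 - 32*(-65 + P(g)) = 146 - 32*(-65 + (⅓)²) = 146 - 32*(-65 + ⅑) = 146 - 32*(-584/9) = 146 + 18688/9 = 20002/9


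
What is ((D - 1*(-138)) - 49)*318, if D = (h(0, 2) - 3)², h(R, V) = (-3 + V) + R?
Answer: 33390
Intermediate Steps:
h(R, V) = -3 + R + V
D = 16 (D = ((-3 + 0 + 2) - 3)² = (-1 - 3)² = (-4)² = 16)
((D - 1*(-138)) - 49)*318 = ((16 - 1*(-138)) - 49)*318 = ((16 + 138) - 49)*318 = (154 - 49)*318 = 105*318 = 33390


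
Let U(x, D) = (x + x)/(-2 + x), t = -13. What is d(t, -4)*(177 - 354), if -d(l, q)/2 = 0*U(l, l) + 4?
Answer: 1416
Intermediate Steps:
U(x, D) = 2*x/(-2 + x) (U(x, D) = (2*x)/(-2 + x) = 2*x/(-2 + x))
d(l, q) = -8 (d(l, q) = -2*(0*(2*l/(-2 + l)) + 4) = -2*(0 + 4) = -2*4 = -8)
d(t, -4)*(177 - 354) = -8*(177 - 354) = -8*(-177) = 1416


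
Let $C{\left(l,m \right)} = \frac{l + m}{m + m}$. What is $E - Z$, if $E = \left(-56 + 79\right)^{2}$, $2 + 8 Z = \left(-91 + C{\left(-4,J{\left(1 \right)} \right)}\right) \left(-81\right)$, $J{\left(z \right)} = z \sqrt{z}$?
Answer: $- \frac{6517}{16} \approx -407.31$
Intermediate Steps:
$J{\left(z \right)} = z^{\frac{3}{2}}$
$C{\left(l,m \right)} = \frac{l + m}{2 m}$
$Z = \frac{14981}{16}$ ($Z = - \frac{1}{4} + \frac{\left(-91 + \frac{-4 + 1^{\frac{3}{2}}}{2 \cdot 1^{\frac{3}{2}}}\right) \left(-81\right)}{8} = - \frac{1}{4} + \frac{\left(-91 + \frac{-4 + 1}{2 \cdot 1}\right) \left(-81\right)}{8} = - \frac{1}{4} + \frac{\left(-91 + \frac{1}{2} \cdot 1 \left(-3\right)\right) \left(-81\right)}{8} = - \frac{1}{4} + \frac{\left(-91 - \frac{3}{2}\right) \left(-81\right)}{8} = - \frac{1}{4} + \frac{\left(- \frac{185}{2}\right) \left(-81\right)}{8} = - \frac{1}{4} + \frac{1}{8} \cdot \frac{14985}{2} = - \frac{1}{4} + \frac{14985}{16} = \frac{14981}{16} \approx 936.31$)
$E = 529$ ($E = 23^{2} = 529$)
$E - Z = 529 - \frac{14981}{16} = - \frac{6517}{16}$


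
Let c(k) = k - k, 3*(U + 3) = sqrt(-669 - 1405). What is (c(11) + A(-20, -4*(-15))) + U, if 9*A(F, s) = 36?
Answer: 1 + I*sqrt(2074)/3 ≈ 1.0 + 15.18*I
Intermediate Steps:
U = -3 + I*sqrt(2074)/3 (U = -3 + sqrt(-669 - 1405)/3 = -3 + sqrt(-2074)/3 = -3 + (I*sqrt(2074))/3 = -3 + I*sqrt(2074)/3 ≈ -3.0 + 15.18*I)
A(F, s) = 4 (A(F, s) = (1/9)*36 = 4)
c(k) = 0
(c(11) + A(-20, -4*(-15))) + U = (0 + 4) + (-3 + I*sqrt(2074)/3) = 4 + (-3 + I*sqrt(2074)/3) = 1 + I*sqrt(2074)/3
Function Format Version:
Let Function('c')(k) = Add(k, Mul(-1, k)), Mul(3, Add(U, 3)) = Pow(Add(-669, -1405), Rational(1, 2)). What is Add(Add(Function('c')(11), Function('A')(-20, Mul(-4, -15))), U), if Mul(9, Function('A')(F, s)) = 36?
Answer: Add(1, Mul(Rational(1, 3), I, Pow(2074, Rational(1, 2)))) ≈ Add(1.0000, Mul(15.180, I))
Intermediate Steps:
U = Add(-3, Mul(Rational(1, 3), I, Pow(2074, Rational(1, 2)))) (U = Add(-3, Mul(Rational(1, 3), Pow(Add(-669, -1405), Rational(1, 2)))) = Add(-3, Mul(Rational(1, 3), Pow(-2074, Rational(1, 2)))) = Add(-3, Mul(Rational(1, 3), Mul(I, Pow(2074, Rational(1, 2))))) = Add(-3, Mul(Rational(1, 3), I, Pow(2074, Rational(1, 2)))) ≈ Add(-3.0000, Mul(15.180, I)))
Function('A')(F, s) = 4 (Function('A')(F, s) = Mul(Rational(1, 9), 36) = 4)
Function('c')(k) = 0
Add(Add(Function('c')(11), Function('A')(-20, Mul(-4, -15))), U) = Add(Add(0, 4), Add(-3, Mul(Rational(1, 3), I, Pow(2074, Rational(1, 2))))) = Add(4, Add(-3, Mul(Rational(1, 3), I, Pow(2074, Rational(1, 2))))) = Add(1, Mul(Rational(1, 3), I, Pow(2074, Rational(1, 2))))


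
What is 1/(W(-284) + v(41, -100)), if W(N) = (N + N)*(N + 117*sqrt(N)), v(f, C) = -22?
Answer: 80645/640136022962 + 33228*I*sqrt(71)/320068011481 ≈ 1.2598e-7 + 8.7476e-7*I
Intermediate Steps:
W(N) = 2*N*(N + 117*sqrt(N)) (W(N) = (2*N)*(N + 117*sqrt(N)) = 2*N*(N + 117*sqrt(N)))
1/(W(-284) + v(41, -100)) = 1/((2*(-284)**2 + 234*(-284)**(3/2)) - 22) = 1/((2*80656 + 234*(-568*I*sqrt(71))) - 22) = 1/((161312 - 132912*I*sqrt(71)) - 22) = 1/(161290 - 132912*I*sqrt(71))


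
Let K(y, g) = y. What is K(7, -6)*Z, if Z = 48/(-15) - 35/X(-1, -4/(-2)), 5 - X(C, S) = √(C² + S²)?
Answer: -1673/20 - 49*√5/4 ≈ -111.04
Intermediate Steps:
X(C, S) = 5 - √(C² + S²)
Z = -16/5 - 35/(5 - √5) (Z = 48/(-15) - 35/(5 - √((-1)² + (-4/(-2))²)) = 48*(-1/15) - 35/(5 - √(1 + (-4*(-½))²)) = -16/5 - 35/(5 - √(1 + 2²)) = -16/5 - 35/(5 - √(1 + 4)) = -16/5 - 35/(5 - √5) ≈ -15.863)
K(7, -6)*Z = 7*(-239/20 - 7*√5/4) = -1673/20 - 49*√5/4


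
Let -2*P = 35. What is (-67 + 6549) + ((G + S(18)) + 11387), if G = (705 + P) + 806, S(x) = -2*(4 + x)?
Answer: 38637/2 ≈ 19319.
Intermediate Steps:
P = -35/2 (P = -½*35 = -35/2 ≈ -17.500)
S(x) = -8 - 2*x
G = 2987/2 (G = (705 - 35/2) + 806 = 1375/2 + 806 = 2987/2 ≈ 1493.5)
(-67 + 6549) + ((G + S(18)) + 11387) = (-67 + 6549) + ((2987/2 + (-8 - 2*18)) + 11387) = 6482 + ((2987/2 + (-8 - 36)) + 11387) = 6482 + ((2987/2 - 44) + 11387) = 6482 + (2899/2 + 11387) = 6482 + 25673/2 = 38637/2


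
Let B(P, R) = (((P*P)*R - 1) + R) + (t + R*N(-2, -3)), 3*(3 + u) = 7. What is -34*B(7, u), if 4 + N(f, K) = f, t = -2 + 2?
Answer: 3094/3 ≈ 1031.3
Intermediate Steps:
u = -⅔ (u = -3 + (⅓)*7 = -3 + 7/3 = -⅔ ≈ -0.66667)
t = 0
N(f, K) = -4 + f
B(P, R) = -1 - 5*R + R*P² (B(P, R) = (((P*P)*R - 1) + R) + (0 + R*(-4 - 2)) = ((P²*R - 1) + R) + (0 + R*(-6)) = ((R*P² - 1) + R) + (0 - 6*R) = ((-1 + R*P²) + R) - 6*R = (-1 + R + R*P²) - 6*R = -1 - 5*R + R*P²)
-34*B(7, u) = -34*(-1 - 5*(-⅔) - ⅔*7²) = -34*(-1 + 10/3 - ⅔*49) = -34*(-1 + 10/3 - 98/3) = -34*(-91/3) = 3094/3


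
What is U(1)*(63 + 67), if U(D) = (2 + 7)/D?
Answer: 1170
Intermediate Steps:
U(D) = 9/D
U(1)*(63 + 67) = (9/1)*(63 + 67) = (9*1)*130 = 9*130 = 1170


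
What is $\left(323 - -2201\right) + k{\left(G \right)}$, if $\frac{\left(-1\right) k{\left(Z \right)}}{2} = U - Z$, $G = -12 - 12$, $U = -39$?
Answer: $2554$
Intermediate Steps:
$G = -24$
$k{\left(Z \right)} = 78 + 2 Z$ ($k{\left(Z \right)} = - 2 \left(-39 - Z\right) = 78 + 2 Z$)
$\left(323 - -2201\right) + k{\left(G \right)} = \left(323 - -2201\right) + \left(78 + 2 \left(-24\right)\right) = \left(323 + 2201\right) + \left(78 - 48\right) = 2524 + 30 = 2554$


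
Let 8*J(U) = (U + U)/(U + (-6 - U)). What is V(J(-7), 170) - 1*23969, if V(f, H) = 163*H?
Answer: 3741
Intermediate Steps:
J(U) = -U/24 (J(U) = ((U + U)/(U + (-6 - U)))/8 = ((2*U)/(-6))/8 = ((2*U)*(-1/6))/8 = (-U/3)/8 = -U/24)
V(J(-7), 170) - 1*23969 = 163*170 - 1*23969 = 27710 - 23969 = 3741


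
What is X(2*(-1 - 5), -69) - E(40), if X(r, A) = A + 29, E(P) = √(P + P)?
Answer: -40 - 4*√5 ≈ -48.944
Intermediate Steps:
E(P) = √2*√P (E(P) = √(2*P) = √2*√P)
X(r, A) = 29 + A
X(2*(-1 - 5), -69) - E(40) = (29 - 69) - √2*√40 = -40 - √2*2*√10 = -40 - 4*√5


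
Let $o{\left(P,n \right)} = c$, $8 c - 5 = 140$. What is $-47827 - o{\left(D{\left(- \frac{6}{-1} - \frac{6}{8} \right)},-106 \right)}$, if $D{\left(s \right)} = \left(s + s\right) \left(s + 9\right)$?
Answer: $- \frac{382761}{8} \approx -47845.0$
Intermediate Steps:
$D{\left(s \right)} = 2 s \left(9 + s\right)$
$c = \frac{145}{8}$ ($c = \frac{5}{8} + \frac{1}{8} \cdot 140 = \frac{5}{8} + \frac{35}{2} = \frac{145}{8} \approx 18.125$)
$o{\left(P,n \right)} = \frac{145}{8}$
$-47827 - o{\left(D{\left(- \frac{6}{-1} - \frac{6}{8} \right)},-106 \right)} = -47827 - \frac{145}{8} = - \frac{382761}{8}$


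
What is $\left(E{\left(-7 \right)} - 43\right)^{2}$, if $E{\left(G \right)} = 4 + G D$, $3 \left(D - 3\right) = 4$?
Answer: $\frac{43264}{9} \approx 4807.1$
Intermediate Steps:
$D = \frac{13}{3}$ ($D = 3 + \frac{1}{3} \cdot 4 = 3 + \frac{4}{3} = \frac{13}{3} \approx 4.3333$)
$E{\left(G \right)} = 4 + \frac{13 G}{3}$ ($E{\left(G \right)} = 4 + G \frac{13}{3} = 4 + \frac{13 G}{3}$)
$\left(E{\left(-7 \right)} - 43\right)^{2} = \left(\left(4 + \frac{13}{3} \left(-7\right)\right) - 43\right)^{2} = \left(\left(4 - \frac{91}{3}\right) - 43\right)^{2} = \left(- \frac{79}{3} - 43\right)^{2} = \left(- \frac{208}{3}\right)^{2} = \frac{43264}{9}$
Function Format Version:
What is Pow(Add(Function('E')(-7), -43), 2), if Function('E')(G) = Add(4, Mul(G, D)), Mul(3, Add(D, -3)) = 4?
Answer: Rational(43264, 9) ≈ 4807.1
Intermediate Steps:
D = Rational(13, 3) (D = Add(3, Mul(Rational(1, 3), 4)) = Add(3, Rational(4, 3)) = Rational(13, 3) ≈ 4.3333)
Function('E')(G) = Add(4, Mul(Rational(13, 3), G)) (Function('E')(G) = Add(4, Mul(G, Rational(13, 3))) = Add(4, Mul(Rational(13, 3), G)))
Pow(Add(Function('E')(-7), -43), 2) = Pow(Add(Add(4, Mul(Rational(13, 3), -7)), -43), 2) = Pow(Add(Add(4, Rational(-91, 3)), -43), 2) = Pow(Add(Rational(-79, 3), -43), 2) = Pow(Rational(-208, 3), 2) = Rational(43264, 9)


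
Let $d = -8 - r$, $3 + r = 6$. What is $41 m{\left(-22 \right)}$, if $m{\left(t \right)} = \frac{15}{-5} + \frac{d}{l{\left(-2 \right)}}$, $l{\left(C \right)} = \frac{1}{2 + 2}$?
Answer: $-1927$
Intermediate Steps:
$r = 3$ ($r = -3 + 6 = 3$)
$l{\left(C \right)} = \frac{1}{4}$
$d = -11$ ($d = -8 - 3 = -11$)
$m{\left(t \right)} = -47$ ($m{\left(t \right)} = \frac{15}{-5} - 11 \frac{1}{\frac{1}{4}} = 15 \left(- \frac{1}{5}\right) - 44 = -3 - 44 = -47$)
$41 m{\left(-22 \right)} = 41 \left(-47\right) = -1927$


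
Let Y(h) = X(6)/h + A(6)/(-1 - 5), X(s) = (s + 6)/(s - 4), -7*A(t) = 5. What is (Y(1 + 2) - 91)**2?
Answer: 13935289/1764 ≈ 7899.8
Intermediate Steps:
A(t) = -5/7 (A(t) = -1/7*5 = -5/7)
X(s) = (6 + s)/(-4 + s)
Y(h) = 5/42 + 6/h (Y(h) = ((6 + 6)/(-4 + 6))/h - 5/(7*(-1 - 5)) = (12/2)/h - 5/7/(-6) = ((1/2)*12)/h - 5/7*(-1/6) = 6/h + 5/42 = 5/42 + 6/h)
(Y(1 + 2) - 91)**2 = ((5/42 + 6/(1 + 2)) - 91)**2 = ((5/42 + 6/3) - 91)**2 = ((5/42 + 6*(1/3)) - 91)**2 = ((5/42 + 2) - 91)**2 = (89/42 - 91)**2 = (-3733/42)**2 = 13935289/1764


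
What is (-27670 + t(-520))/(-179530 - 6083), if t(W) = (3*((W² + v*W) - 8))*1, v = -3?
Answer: -788186/185613 ≈ -4.2464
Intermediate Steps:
t(W) = -24 - 9*W + 3*W² (t(W) = (3*((W² - 3*W) - 8))*1 = (3*(-8 + W² - 3*W))*1 = (-24 - 9*W + 3*W²)*1 = -24 - 9*W + 3*W²)
(-27670 + t(-520))/(-179530 - 6083) = (-27670 + (-24 - 9*(-520) + 3*(-520)²))/(-179530 - 6083) = (-27670 + (-24 + 4680 + 3*270400))/(-185613) = (-27670 + (-24 + 4680 + 811200))*(-1/185613) = (-27670 + 815856)*(-1/185613) = 788186*(-1/185613) = -788186/185613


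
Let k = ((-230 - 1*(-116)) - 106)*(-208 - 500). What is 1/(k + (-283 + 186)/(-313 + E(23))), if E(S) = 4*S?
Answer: 221/34423057 ≈ 6.4201e-6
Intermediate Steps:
k = 155760 (k = ((-230 + 116) - 106)*(-708) = (-114 - 106)*(-708) = -220*(-708) = 155760)
1/(k + (-283 + 186)/(-313 + E(23))) = 1/(155760 + (-283 + 186)/(-313 + 4*23)) = 1/(155760 - 97/(-313 + 92)) = 1/(155760 - 97/(-221)) = 1/(155760 - 97*(-1/221)) = 1/(155760 + 97/221) = 1/(34423057/221) = 221/34423057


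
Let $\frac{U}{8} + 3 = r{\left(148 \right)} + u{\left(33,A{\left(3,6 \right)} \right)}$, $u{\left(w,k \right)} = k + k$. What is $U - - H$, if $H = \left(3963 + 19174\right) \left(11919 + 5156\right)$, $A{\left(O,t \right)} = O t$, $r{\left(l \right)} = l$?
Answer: $395065723$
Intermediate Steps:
$H = 395064275$ ($H = 23137 \cdot 17075 = 395064275$)
$u{\left(w,k \right)} = 2 k$
$U = 1448$ ($U = -24 + 8 \left(148 + 2 \cdot 3 \cdot 6\right) = -24 + 8 \left(148 + 2 \cdot 18\right) = -24 + 8 \left(148 + 36\right) = -24 + 8 \cdot 184 = -24 + 1472 = 1448$)
$U - - H = 1448 - \left(-1\right) 395064275 = 1448 - -395064275 = 1448 + 395064275 = 395065723$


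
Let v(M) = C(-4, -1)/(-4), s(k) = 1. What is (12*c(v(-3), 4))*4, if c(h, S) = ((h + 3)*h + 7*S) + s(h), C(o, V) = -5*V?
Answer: 1287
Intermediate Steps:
v(M) = -5/4 (v(M) = -5*(-1)/(-4) = 5*(-¼) = -5/4)
c(h, S) = 1 + 7*S + h*(3 + h) (c(h, S) = ((h + 3)*h + 7*S) + 1 = ((3 + h)*h + 7*S) + 1 = (h*(3 + h) + 7*S) + 1 = (7*S + h*(3 + h)) + 1 = 1 + 7*S + h*(3 + h))
(12*c(v(-3), 4))*4 = (12*(1 + (-5/4)² + 3*(-5/4) + 7*4))*4 = (12*(1 + 25/16 - 15/4 + 28))*4 = (12*(429/16))*4 = (1287/4)*4 = 1287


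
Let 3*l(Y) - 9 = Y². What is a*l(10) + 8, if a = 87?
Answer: 3169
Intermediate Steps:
l(Y) = 3 + Y²/3
a*l(10) + 8 = 87*(3 + (⅓)*10²) + 8 = 87*(3 + (⅓)*100) + 8 = 87*(3 + 100/3) + 8 = 87*(109/3) + 8 = 3161 + 8 = 3169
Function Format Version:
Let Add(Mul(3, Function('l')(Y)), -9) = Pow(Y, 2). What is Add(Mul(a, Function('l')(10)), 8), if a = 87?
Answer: 3169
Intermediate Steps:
Function('l')(Y) = Add(3, Mul(Rational(1, 3), Pow(Y, 2)))
Add(Mul(a, Function('l')(10)), 8) = Add(Mul(87, Add(3, Mul(Rational(1, 3), Pow(10, 2)))), 8) = Add(Mul(87, Add(3, Mul(Rational(1, 3), 100))), 8) = Add(Mul(87, Add(3, Rational(100, 3))), 8) = Add(Mul(87, Rational(109, 3)), 8) = Add(3161, 8) = 3169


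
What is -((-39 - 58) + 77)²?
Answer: -400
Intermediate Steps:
-((-39 - 58) + 77)² = -(-97 + 77)² = -1*(-20)² = -1*400 = -400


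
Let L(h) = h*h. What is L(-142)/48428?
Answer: 5041/12107 ≈ 0.41637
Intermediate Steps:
L(h) = h²
L(-142)/48428 = (-142)²/48428 = 20164*(1/48428) = 5041/12107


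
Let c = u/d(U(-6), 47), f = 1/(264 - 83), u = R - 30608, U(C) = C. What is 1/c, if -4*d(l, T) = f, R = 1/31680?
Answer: 7920/175508720459 ≈ 4.5126e-8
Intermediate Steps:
R = 1/31680 ≈ 3.1566e-5
u = -969661439/31680 (u = 1/31680 - 30608 = -969661439/31680 ≈ -30608.)
f = 1/181 ≈ 0.0055249
d(l, T) = -1/724 (d(l, T) = -¼*1/181 = -1/724)
c = 175508720459/7920 (c = -969661439/(31680*(-1/724)) = -969661439/31680*(-724) = 175508720459/7920 ≈ 2.2160e+7)
1/c = 1/(175508720459/7920) = 7920/175508720459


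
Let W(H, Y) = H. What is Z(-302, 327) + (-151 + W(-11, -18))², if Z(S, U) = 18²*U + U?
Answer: 132519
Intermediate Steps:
Z(S, U) = 325*U (Z(S, U) = 324*U + U = 325*U)
Z(-302, 327) + (-151 + W(-11, -18))² = 325*327 + (-151 - 11)² = 106275 + (-162)² = 106275 + 26244 = 132519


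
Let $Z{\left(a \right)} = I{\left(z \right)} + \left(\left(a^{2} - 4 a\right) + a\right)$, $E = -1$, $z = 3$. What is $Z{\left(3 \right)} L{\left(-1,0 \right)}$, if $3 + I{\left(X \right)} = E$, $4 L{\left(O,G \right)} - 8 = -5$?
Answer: $-3$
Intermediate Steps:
$L{\left(O,G \right)} = \frac{3}{4}$ ($L{\left(O,G \right)} = 2 + \frac{1}{4} \left(-5\right) = 2 - \frac{5}{4} = \frac{3}{4}$)
$I{\left(X \right)} = -4$ ($I{\left(X \right)} = -3 - 1 = -4$)
$Z{\left(a \right)} = -4 + a^{2} - 3 a$ ($Z{\left(a \right)} = -4 + \left(\left(a^{2} - 4 a\right) + a\right) = -4 + \left(a^{2} - 3 a\right) = -4 + a^{2} - 3 a$)
$Z{\left(3 \right)} L{\left(-1,0 \right)} = \left(-4 + 3^{2} - 9\right) \frac{3}{4} = \left(-4 + 9 - 9\right) \frac{3}{4} = \left(-4\right) \frac{3}{4} = -3$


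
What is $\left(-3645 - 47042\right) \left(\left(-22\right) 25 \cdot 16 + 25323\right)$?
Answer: $-837501301$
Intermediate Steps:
$\left(-3645 - 47042\right) \left(\left(-22\right) 25 \cdot 16 + 25323\right) = - 50687 \left(\left(-550\right) 16 + 25323\right) = - 50687 \left(-8800 + 25323\right) = \left(-50687\right) 16523 = -837501301$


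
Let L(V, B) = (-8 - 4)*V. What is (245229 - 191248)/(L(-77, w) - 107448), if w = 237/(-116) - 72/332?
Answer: -53981/106524 ≈ -0.50675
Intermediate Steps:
w = -21759/9628 (w = 237*(-1/116) - 72*1/332 = -237/116 - 18/83 = -21759/9628 ≈ -2.2600)
L(V, B) = -12*V
(245229 - 191248)/(L(-77, w) - 107448) = (245229 - 191248)/(-12*(-77) - 107448) = 53981/(924 - 107448) = 53981/(-106524) = 53981*(-1/106524) = -53981/106524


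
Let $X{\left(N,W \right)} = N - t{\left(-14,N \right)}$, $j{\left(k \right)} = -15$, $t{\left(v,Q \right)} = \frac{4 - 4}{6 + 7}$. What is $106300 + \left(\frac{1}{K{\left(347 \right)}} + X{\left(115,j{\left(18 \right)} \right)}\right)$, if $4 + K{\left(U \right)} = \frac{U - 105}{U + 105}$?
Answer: $\frac{83322719}{783} \approx 1.0641 \cdot 10^{5}$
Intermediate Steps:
$K{\left(U \right)} = -4 + \frac{-105 + U}{105 + U}$ ($K{\left(U \right)} = -4 + \frac{U - 105}{U + 105} = -4 + \frac{-105 + U}{105 + U}$)
$t{\left(v,Q \right)} = 0$ ($t{\left(v,Q \right)} = \frac{0}{13} = 0 \cdot \frac{1}{13} = 0$)
$X{\left(N,W \right)} = N$ ($X{\left(N,W \right)} = N - 0 = N + 0 = N$)
$106300 + \left(\frac{1}{K{\left(347 \right)}} + X{\left(115,j{\left(18 \right)} \right)}\right) = 106300 + \left(\frac{1}{3 \frac{1}{105 + 347} \left(-175 - 347\right)} + 115\right) = 106300 + \left(\frac{1}{3 \cdot \frac{1}{452} \left(-175 - 347\right)} + 115\right) = 106300 + \left(\frac{1}{3 \cdot \frac{1}{452} \left(-522\right)} + 115\right) = 106300 + \left(\frac{1}{- \frac{783}{226}} + 115\right) = 106300 + \left(- \frac{226}{783} + 115\right) = 106300 + \frac{89819}{783} = \frac{83322719}{783}$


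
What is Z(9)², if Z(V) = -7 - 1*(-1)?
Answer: 36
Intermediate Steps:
Z(V) = -6 (Z(V) = -7 + 1 = -6)
Z(9)² = (-6)² = 36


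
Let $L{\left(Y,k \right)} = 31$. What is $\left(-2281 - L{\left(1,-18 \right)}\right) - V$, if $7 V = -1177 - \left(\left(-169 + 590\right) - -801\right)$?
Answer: $- \frac{13785}{7} \approx -1969.3$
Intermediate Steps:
$V = - \frac{2399}{7}$ ($V = \frac{-1177 - \left(\left(-169 + 590\right) - -801\right)}{7} = \frac{-1177 - \left(421 + 801\right)}{7} = \frac{-1177 - 1222}{7} = \frac{1}{7} \left(-2399\right) = - \frac{2399}{7} \approx -342.71$)
$\left(-2281 - L{\left(1,-18 \right)}\right) - V = \left(-2281 - 31\right) - - \frac{2399}{7} = \left(-2281 - 31\right) + \frac{2399}{7} = -2312 + \frac{2399}{7} = - \frac{13785}{7}$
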